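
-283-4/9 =-2551/9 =-283.44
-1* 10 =-10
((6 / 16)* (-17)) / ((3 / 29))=-493 / 8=-61.62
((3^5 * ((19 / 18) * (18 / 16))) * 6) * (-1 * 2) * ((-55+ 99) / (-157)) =152361 / 157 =970.45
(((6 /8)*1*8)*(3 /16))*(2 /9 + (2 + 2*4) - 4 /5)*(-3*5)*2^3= -1272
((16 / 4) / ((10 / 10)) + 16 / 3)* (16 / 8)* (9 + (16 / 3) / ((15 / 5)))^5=480891054392 / 177147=2714644.08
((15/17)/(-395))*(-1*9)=27/1343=0.02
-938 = -938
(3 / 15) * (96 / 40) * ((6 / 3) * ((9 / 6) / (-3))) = -0.48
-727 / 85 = -8.55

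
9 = 9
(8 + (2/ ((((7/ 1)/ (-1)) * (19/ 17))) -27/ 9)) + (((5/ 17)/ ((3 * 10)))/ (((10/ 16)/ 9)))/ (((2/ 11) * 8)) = 4.84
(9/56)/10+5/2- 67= -64.48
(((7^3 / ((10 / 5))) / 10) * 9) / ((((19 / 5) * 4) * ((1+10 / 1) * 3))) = 0.31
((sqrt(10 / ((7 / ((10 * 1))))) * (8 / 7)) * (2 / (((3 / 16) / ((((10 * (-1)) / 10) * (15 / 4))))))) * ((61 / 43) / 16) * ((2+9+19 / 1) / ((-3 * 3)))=122000 * sqrt(7) / 6321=51.06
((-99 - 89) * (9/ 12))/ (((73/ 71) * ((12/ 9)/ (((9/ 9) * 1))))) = -30033/ 292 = -102.85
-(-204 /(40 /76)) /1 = 1938 /5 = 387.60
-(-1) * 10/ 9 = 10/ 9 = 1.11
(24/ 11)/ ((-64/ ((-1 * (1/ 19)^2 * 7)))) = 21/ 31768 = 0.00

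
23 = 23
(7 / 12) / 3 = 7 / 36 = 0.19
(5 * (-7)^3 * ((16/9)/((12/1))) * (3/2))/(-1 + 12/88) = 75460/171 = 441.29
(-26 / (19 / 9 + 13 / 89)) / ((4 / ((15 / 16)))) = -156195 / 57856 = -2.70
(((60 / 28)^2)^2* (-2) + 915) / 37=2095665 / 88837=23.59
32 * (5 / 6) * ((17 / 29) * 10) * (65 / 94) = 442000 / 4089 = 108.09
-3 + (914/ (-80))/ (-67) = -7583/ 2680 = -2.83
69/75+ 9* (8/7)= 1961/175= 11.21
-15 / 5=-3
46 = 46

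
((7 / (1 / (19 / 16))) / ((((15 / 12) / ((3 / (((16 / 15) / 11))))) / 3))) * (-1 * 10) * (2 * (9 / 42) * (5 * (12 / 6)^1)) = -26451.56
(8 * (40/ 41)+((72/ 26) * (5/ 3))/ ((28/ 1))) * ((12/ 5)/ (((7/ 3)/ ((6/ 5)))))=1284552/ 130585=9.84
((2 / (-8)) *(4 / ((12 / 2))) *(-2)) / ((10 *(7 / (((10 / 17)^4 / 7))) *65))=200 / 159608631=0.00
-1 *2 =-2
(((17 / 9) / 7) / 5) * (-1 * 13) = -0.70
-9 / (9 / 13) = -13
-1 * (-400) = 400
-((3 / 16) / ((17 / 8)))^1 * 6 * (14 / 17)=-126 / 289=-0.44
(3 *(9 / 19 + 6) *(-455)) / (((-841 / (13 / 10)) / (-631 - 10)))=-279813807 / 31958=-8755.67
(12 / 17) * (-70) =-840 / 17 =-49.41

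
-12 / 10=-6 / 5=-1.20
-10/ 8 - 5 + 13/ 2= 0.25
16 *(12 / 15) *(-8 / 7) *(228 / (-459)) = 38912 / 5355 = 7.27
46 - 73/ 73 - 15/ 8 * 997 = -14595/ 8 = -1824.38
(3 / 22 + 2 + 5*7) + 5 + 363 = 8913 / 22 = 405.14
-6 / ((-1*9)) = 2 / 3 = 0.67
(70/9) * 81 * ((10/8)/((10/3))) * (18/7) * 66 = 40095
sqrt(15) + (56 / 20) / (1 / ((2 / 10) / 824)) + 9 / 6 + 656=sqrt(15) + 6772257 / 10300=661.37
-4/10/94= -1/235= -0.00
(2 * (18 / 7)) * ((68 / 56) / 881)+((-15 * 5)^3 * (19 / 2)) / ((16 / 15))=-5190397724583 / 1381408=-3757324.21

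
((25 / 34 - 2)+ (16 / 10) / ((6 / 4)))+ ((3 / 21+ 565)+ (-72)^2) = 5748.94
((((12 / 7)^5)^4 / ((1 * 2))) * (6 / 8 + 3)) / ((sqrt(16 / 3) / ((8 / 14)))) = 7188299985839015854080 * sqrt(3) / 558545864083284007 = 22290.92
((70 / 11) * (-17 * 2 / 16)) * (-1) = 595 / 44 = 13.52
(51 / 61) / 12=17 / 244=0.07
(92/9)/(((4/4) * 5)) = 92/45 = 2.04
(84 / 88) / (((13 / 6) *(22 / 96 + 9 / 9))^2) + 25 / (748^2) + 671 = 220903995423369 / 329150048656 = 671.13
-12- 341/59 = -1049/59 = -17.78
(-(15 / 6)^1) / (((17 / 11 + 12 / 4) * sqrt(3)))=-11 * sqrt(3) / 60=-0.32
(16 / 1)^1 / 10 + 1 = 13 / 5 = 2.60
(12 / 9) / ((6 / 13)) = 26 / 9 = 2.89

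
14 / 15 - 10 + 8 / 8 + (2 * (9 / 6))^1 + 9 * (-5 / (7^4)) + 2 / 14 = -4.94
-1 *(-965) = 965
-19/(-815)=19/815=0.02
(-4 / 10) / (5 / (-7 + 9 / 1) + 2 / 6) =-12 / 85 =-0.14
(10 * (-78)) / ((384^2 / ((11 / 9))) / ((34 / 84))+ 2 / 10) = -729300 / 278692027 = -0.00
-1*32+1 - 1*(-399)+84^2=7424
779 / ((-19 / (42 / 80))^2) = 18081 / 30400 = 0.59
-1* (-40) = 40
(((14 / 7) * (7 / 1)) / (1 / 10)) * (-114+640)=73640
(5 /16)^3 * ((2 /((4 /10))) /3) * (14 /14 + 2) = 625 /4096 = 0.15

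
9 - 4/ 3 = 7.67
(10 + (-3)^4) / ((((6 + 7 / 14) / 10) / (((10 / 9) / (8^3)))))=175 / 576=0.30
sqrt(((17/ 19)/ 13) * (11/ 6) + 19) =sqrt(42007290)/ 1482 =4.37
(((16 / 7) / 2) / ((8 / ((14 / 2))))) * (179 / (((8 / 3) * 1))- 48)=153 / 8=19.12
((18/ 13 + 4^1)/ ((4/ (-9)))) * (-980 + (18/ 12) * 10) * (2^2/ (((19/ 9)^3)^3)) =235532286287550/ 4194940071127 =56.15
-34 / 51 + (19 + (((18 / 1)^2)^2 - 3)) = 314974 / 3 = 104991.33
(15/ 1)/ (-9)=-5/ 3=-1.67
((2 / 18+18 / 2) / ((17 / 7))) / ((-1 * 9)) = -574 / 1377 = -0.42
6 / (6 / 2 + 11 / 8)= 48 / 35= 1.37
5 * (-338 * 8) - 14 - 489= -14023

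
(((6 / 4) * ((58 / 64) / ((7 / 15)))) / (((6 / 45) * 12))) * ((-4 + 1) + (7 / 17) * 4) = -150075 / 60928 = -2.46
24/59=0.41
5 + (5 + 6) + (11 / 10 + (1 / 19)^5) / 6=801430713 / 49521980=16.18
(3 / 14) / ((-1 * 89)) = -3 / 1246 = -0.00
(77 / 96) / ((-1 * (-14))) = 11 / 192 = 0.06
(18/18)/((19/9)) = 9/19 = 0.47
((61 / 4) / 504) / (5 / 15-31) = -61 / 61824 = -0.00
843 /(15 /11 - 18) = -3091 /61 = -50.67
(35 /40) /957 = 7 /7656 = 0.00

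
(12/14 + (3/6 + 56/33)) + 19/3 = 4337/462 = 9.39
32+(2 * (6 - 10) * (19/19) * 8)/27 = 29.63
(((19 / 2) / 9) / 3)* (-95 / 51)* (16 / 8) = -1805 / 1377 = -1.31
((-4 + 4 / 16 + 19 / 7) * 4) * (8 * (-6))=1392 / 7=198.86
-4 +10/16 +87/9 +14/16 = 43/6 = 7.17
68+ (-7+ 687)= 748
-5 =-5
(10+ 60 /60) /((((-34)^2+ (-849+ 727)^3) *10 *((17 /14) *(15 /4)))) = -7 /52584825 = -0.00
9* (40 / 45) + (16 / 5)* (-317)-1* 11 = -5087 / 5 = -1017.40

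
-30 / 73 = -0.41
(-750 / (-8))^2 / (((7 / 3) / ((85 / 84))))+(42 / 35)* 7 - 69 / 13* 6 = 772173861 / 203840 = 3788.14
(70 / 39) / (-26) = -35 / 507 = -0.07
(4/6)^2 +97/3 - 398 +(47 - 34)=-3170/9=-352.22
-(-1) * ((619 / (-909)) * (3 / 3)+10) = 9.32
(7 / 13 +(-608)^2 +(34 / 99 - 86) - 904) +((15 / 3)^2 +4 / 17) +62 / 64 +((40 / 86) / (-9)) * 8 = 11099919570851 / 30105504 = 368700.67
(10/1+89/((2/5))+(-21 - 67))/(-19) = -289/38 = -7.61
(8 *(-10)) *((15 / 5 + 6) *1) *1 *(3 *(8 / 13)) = -17280 / 13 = -1329.23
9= 9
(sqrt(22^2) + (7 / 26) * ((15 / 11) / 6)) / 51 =12619 / 29172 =0.43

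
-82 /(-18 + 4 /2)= 41 /8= 5.12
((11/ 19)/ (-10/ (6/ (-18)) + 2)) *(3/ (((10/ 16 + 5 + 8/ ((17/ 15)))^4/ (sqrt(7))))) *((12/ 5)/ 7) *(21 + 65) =40453563392 *sqrt(7)/ 654237650390625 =0.00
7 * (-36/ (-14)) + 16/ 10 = 19.60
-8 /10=-4 /5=-0.80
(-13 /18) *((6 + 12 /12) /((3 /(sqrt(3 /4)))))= -1.46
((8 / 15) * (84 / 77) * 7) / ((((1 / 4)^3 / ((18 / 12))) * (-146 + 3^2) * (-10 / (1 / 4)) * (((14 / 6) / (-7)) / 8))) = -64512 / 37675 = -1.71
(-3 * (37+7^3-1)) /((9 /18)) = -2274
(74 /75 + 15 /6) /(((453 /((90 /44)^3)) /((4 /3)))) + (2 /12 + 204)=492615265 /2411772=204.25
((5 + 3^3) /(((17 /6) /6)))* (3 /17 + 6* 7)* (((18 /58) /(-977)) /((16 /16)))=-0.91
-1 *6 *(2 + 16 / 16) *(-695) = 12510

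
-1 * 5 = -5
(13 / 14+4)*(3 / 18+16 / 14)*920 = 290950 / 49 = 5937.76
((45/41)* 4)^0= 1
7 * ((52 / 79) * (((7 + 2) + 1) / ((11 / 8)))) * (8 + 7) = 436800 / 869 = 502.65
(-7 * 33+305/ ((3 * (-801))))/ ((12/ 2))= -277699/ 7209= -38.52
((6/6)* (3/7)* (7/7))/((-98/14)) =-3/49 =-0.06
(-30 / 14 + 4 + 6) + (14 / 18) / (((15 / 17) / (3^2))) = 1658 / 105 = 15.79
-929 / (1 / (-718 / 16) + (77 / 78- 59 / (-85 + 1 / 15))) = -637339521 / 1138538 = -559.79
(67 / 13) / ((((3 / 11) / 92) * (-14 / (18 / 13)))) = -203412 / 1183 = -171.95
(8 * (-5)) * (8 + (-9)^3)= 28840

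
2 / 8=0.25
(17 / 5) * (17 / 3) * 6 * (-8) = -4624 / 5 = -924.80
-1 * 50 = -50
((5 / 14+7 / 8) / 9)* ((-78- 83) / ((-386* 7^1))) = 529 / 64848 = 0.01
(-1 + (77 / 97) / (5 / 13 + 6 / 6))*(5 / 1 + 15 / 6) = -3725 / 1164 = -3.20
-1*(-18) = 18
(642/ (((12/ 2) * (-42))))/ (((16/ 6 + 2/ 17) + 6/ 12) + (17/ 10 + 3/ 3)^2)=-90950/ 377503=-0.24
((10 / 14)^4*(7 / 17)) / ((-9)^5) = -625 / 344314719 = -0.00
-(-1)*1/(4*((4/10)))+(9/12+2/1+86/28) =361/56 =6.45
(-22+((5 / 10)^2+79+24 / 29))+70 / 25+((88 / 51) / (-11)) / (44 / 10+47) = 462771863 / 7602060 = 60.87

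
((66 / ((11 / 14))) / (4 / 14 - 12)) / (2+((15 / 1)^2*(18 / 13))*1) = -1911 / 83558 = -0.02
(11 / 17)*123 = 1353 / 17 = 79.59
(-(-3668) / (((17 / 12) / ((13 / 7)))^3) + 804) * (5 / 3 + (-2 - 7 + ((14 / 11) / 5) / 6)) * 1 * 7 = -875332687332 / 1891505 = -462770.49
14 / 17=0.82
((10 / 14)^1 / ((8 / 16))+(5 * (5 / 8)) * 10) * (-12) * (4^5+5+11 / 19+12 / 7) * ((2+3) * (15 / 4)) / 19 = -14119113375 / 35378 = -399093.03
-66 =-66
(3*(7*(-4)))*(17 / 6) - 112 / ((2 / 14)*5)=-1974 / 5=-394.80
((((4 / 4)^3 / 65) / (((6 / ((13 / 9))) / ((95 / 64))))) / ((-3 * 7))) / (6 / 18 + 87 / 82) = -0.00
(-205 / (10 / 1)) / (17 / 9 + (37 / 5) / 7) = -12915 / 1856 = -6.96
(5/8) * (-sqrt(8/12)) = -5 * sqrt(6)/24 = -0.51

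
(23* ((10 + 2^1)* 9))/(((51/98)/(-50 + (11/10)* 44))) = -649152/85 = -7637.08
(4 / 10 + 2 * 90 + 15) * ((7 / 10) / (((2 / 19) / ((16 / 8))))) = 129941 / 50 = 2598.82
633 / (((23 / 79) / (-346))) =-17302422 / 23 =-752279.22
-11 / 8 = -1.38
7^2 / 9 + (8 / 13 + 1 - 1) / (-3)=613 / 117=5.24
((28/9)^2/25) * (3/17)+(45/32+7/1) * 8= 3089911/45900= 67.32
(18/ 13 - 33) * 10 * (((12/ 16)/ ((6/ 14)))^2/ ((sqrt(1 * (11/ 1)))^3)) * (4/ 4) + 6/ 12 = 1/ 2 - 100695 * sqrt(11)/ 12584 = -26.04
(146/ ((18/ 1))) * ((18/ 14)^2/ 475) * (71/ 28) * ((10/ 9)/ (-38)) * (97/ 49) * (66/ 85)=-16590783/ 5157227950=-0.00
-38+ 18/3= -32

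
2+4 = 6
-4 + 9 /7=-19 /7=-2.71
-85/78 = -1.09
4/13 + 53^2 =36521/13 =2809.31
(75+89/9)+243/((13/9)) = 29615/117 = 253.12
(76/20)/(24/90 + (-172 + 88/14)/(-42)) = 931/1032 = 0.90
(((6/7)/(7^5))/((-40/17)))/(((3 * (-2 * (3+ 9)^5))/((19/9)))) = 323/10538940948480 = 0.00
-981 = -981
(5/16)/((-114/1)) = -5/1824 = -0.00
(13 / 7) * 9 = 117 / 7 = 16.71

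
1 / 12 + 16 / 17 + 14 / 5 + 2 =5941 / 1020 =5.82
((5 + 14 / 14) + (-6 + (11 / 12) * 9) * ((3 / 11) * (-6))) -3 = -15 / 22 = -0.68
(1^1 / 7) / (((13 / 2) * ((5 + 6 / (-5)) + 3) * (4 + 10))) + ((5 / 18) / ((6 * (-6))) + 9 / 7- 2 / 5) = 30813511 / 35085960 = 0.88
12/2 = 6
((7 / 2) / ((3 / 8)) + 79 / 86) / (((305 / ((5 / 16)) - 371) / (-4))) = -1058 / 15609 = -0.07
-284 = -284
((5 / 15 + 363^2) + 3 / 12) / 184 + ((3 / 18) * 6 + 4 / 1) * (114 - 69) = 941.14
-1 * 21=-21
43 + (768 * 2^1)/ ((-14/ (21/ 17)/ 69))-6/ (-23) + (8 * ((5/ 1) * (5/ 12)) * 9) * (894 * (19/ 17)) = 54962167/ 391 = 140568.20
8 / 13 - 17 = -213 / 13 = -16.38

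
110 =110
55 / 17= 3.24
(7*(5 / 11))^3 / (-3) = -10.74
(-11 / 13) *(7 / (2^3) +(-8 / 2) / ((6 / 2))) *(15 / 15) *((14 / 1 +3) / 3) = 2057 / 936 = 2.20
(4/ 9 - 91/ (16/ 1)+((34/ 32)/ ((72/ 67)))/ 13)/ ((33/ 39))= -6.11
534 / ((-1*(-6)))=89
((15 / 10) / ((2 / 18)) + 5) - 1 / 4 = 73 / 4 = 18.25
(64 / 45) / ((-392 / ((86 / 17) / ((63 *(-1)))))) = 688 / 2361555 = 0.00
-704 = -704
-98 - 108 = -206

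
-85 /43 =-1.98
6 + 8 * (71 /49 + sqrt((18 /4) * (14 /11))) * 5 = 3134 /49 + 120 * sqrt(77) /11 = 159.69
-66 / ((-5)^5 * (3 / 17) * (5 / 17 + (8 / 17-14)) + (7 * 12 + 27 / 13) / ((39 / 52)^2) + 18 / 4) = -1487772 / 168082193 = -0.01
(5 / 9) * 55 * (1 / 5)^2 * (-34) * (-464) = 173536 / 9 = 19281.78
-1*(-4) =4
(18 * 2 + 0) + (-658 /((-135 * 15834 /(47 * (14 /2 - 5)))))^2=839277050824 /23312709225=36.00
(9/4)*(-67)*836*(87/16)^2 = -953898363/256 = -3726165.48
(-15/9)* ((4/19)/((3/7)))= -140/171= -0.82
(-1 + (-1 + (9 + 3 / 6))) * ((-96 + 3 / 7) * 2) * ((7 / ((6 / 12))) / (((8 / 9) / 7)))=-158051.25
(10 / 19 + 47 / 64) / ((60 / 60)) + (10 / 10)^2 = 2749 / 1216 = 2.26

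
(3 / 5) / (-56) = -3 / 280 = -0.01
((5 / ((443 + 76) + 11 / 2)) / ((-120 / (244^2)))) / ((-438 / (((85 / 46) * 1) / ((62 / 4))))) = 632570 / 491394609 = 0.00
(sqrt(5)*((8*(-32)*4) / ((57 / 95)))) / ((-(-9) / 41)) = -209920*sqrt(5) / 27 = -17385.01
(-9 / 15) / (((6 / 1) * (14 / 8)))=-2 / 35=-0.06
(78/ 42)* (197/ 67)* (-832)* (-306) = 652010112/ 469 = 1390213.46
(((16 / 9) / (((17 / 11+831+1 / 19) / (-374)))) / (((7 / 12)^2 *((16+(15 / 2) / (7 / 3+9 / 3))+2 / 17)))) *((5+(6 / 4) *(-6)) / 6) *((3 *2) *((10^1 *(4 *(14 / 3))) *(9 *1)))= 10450281431040 / 11612061503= 899.95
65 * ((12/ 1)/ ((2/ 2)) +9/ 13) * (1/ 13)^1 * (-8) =-6600/ 13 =-507.69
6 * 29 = 174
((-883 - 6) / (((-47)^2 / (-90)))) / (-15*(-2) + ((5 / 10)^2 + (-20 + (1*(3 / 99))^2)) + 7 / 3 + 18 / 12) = 348523560 / 135524359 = 2.57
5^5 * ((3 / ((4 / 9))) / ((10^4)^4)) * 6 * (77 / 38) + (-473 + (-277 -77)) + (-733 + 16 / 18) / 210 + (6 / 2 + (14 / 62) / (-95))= -1179095816959963457417 / 1424908800000000000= -827.49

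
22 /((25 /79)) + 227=7413 /25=296.52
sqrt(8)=2 * sqrt(2)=2.83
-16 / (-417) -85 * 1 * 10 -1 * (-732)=-49190 / 417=-117.96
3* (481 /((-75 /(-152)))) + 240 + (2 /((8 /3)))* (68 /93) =2452897 /775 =3165.03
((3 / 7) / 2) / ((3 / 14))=1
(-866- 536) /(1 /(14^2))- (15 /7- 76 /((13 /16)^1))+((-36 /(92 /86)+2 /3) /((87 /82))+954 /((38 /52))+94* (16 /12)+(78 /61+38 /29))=-173033462729447 /633130407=-273298.30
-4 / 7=-0.57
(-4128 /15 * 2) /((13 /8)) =-22016 /65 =-338.71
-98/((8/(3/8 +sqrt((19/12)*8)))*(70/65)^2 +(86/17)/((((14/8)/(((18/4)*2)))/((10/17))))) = -4312066034312127/640814755987768 +26569942396816*sqrt(114)/240305533495413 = -5.55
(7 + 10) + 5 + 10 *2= 42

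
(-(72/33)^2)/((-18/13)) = 416/121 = 3.44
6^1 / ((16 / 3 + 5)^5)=0.00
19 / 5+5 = 44 / 5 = 8.80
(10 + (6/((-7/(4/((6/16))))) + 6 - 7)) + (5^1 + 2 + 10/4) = 9.36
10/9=1.11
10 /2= 5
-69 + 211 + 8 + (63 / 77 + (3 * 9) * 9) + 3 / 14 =60681 / 154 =394.03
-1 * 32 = -32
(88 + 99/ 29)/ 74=2651/ 2146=1.24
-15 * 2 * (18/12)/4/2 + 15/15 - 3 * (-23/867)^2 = -4.63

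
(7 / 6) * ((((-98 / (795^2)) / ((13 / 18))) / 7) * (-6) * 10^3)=7840 / 36517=0.21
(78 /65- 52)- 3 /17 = -4333 /85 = -50.98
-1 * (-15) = 15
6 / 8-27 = -105 / 4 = -26.25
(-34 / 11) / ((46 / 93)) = -6.25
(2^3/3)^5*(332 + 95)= 13991936/243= 57579.98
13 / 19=0.68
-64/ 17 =-3.76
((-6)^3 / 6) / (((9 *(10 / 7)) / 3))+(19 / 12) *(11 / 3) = -467 / 180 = -2.59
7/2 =3.50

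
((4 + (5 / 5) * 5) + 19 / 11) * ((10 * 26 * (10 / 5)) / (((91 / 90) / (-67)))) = -28461600 / 77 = -369631.17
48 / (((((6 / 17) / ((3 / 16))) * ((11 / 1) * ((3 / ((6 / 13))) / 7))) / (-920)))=-328440 / 143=-2296.78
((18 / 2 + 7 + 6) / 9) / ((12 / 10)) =55 / 27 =2.04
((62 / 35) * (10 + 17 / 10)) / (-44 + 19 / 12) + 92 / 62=2748206 / 2761325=1.00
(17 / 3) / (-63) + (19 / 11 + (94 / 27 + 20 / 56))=22769 / 4158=5.48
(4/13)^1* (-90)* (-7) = 2520/13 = 193.85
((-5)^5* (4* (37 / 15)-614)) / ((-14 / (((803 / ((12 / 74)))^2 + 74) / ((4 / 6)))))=-4959973913981.89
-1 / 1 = -1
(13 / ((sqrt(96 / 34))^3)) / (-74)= -221*sqrt(51) / 42624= -0.04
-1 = -1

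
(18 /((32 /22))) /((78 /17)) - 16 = -2767 /208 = -13.30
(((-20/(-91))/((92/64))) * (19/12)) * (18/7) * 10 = 91200/14651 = 6.22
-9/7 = -1.29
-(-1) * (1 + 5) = 6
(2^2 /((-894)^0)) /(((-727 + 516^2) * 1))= 4 /265529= 0.00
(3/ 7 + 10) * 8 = 584/ 7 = 83.43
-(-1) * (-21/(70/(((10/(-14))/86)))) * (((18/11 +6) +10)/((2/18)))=2619/6622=0.40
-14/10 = -7/5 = -1.40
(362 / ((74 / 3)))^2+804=1395525 / 1369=1019.38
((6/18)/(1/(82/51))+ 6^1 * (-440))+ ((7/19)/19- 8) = -146226311/55233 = -2647.44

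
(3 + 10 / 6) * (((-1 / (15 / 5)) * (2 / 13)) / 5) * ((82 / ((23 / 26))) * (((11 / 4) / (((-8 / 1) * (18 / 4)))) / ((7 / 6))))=902 / 3105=0.29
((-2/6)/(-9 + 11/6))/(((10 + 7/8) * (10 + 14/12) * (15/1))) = 32/1253235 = 0.00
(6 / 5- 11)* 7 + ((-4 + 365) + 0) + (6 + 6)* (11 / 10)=1528 / 5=305.60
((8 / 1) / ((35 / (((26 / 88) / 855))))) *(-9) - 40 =-1463026 / 36575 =-40.00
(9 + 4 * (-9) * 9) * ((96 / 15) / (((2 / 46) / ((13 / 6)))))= -100464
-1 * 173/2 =-173/2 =-86.50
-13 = -13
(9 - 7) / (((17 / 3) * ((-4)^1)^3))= -3 / 544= -0.01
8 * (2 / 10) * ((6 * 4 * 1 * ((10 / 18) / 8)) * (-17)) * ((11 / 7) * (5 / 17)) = -440 / 21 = -20.95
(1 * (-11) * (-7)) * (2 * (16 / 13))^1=2464 / 13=189.54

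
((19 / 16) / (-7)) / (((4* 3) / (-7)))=19 / 192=0.10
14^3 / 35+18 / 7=2834 / 35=80.97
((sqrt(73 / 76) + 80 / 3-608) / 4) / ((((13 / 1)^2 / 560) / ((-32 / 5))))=3076.90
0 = 0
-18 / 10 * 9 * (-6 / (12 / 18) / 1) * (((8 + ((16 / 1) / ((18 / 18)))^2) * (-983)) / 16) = -23648031 / 10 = -2364803.10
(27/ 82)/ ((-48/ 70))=-315/ 656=-0.48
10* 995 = 9950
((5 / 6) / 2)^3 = 125 / 1728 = 0.07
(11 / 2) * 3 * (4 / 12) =5.50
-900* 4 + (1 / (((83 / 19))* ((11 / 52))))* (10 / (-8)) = -3288035 / 913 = -3601.35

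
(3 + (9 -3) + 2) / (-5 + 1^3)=-11 / 4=-2.75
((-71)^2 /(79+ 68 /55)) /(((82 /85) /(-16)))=-188533400 /180933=-1042.01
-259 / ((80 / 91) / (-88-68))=919191 / 20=45959.55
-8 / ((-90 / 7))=28 / 45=0.62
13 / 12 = 1.08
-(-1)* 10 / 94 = 5 / 47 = 0.11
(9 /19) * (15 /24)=45 /152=0.30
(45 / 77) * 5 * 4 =900 / 77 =11.69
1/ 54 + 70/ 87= 1289/ 1566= 0.82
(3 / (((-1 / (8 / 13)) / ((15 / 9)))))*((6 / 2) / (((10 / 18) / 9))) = -1944 / 13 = -149.54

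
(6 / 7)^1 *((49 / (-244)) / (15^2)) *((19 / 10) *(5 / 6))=-133 / 109800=-0.00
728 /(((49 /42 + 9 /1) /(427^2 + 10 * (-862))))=758760912 /61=12438703.48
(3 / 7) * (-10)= -4.29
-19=-19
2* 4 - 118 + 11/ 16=-1749/ 16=-109.31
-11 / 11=-1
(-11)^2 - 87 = 34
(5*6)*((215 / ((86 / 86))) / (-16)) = -403.12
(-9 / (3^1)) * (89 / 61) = -267 / 61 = -4.38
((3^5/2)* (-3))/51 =-243/34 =-7.15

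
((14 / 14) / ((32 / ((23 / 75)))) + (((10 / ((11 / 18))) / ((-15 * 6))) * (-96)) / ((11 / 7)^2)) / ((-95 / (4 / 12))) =-22609813 / 910404000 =-0.02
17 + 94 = 111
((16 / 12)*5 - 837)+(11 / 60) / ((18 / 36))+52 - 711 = -44669 / 30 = -1488.97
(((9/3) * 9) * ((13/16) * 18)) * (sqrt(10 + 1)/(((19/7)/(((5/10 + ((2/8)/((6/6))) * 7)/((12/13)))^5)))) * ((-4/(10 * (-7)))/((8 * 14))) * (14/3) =95006081547 * sqrt(11)/3187671040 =98.85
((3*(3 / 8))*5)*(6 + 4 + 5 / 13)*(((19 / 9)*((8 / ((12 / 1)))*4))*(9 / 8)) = 369.95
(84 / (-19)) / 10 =-0.44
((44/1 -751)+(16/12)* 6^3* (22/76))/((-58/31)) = 367319/1102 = 333.32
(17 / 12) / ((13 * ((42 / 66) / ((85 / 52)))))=15895 / 56784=0.28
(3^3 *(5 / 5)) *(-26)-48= -750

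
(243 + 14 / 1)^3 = 16974593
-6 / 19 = -0.32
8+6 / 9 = 26 / 3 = 8.67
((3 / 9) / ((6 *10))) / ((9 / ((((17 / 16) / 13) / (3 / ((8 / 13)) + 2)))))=17 / 2316600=0.00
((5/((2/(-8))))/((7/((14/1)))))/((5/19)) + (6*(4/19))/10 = -14428/95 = -151.87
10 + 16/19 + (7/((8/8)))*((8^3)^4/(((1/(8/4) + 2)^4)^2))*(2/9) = 4679522212033406/66796875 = 70056005.05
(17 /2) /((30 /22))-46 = -39.77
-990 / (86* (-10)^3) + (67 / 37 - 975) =-309665137 / 318200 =-973.18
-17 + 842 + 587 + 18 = 1430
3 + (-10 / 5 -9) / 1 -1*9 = -17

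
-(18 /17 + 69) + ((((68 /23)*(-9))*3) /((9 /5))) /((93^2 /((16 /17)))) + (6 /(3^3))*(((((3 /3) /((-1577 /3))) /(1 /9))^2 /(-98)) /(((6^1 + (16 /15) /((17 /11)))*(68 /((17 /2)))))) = -131353798156403499787 /1874778137021095824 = -70.06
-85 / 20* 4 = -17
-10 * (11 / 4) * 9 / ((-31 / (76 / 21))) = 6270 / 217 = 28.89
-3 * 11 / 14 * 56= -132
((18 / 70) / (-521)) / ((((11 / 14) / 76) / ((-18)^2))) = -443232 / 28655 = -15.47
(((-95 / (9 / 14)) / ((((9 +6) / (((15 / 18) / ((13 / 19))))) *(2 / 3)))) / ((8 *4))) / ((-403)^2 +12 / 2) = -2527 / 729698112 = -0.00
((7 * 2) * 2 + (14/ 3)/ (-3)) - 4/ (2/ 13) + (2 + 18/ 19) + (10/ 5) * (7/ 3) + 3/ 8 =11537/ 1368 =8.43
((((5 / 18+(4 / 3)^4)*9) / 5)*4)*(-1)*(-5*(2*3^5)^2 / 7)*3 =87707448 / 7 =12529635.43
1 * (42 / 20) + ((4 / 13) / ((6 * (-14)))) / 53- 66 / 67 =10807673 / 9694230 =1.11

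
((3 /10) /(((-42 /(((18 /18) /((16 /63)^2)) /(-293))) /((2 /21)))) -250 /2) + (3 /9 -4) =-289530799 /2250240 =-128.67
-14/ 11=-1.27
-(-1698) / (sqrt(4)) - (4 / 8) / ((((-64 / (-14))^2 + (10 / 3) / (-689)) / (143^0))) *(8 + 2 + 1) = 3592054251 / 4232236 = 848.74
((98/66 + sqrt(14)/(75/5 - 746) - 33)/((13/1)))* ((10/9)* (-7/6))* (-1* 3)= -2800/297 - 35* sqrt(14)/85527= -9.43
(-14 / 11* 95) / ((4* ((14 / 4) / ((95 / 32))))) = -25.64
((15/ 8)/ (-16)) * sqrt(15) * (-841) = 12615 * sqrt(15)/ 128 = 381.70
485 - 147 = 338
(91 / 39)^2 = 49 / 9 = 5.44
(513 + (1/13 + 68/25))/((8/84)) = 1760157/325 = 5415.87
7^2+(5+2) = 56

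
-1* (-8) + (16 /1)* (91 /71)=2024 /71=28.51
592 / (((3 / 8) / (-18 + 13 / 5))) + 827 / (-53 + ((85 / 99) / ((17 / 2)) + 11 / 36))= -7599936124 / 312405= -24327.19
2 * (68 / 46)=68 / 23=2.96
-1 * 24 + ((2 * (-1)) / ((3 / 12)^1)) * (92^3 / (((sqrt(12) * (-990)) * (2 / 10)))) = 9058.34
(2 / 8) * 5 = 5 / 4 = 1.25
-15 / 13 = -1.15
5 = 5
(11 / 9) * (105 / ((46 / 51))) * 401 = 2624545 / 46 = 57055.33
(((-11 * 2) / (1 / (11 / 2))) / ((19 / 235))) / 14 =-28435 / 266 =-106.90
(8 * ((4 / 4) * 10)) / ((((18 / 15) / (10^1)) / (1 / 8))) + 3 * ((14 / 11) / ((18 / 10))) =940 / 11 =85.45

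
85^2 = 7225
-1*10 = -10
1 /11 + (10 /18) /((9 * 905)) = 14672 /161271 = 0.09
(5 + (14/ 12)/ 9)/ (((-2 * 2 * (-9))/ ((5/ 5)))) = 277/ 1944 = 0.14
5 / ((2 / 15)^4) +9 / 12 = 253137 / 16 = 15821.06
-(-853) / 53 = 853 / 53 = 16.09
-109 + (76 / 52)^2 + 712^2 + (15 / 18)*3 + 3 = 171312811 / 338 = 506842.64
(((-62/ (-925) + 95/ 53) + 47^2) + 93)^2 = 12756959525717521/ 2403450625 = 5307768.50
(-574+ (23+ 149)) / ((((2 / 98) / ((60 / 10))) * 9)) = -13132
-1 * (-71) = 71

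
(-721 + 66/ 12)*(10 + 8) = -12879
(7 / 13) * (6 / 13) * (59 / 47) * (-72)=-178416 / 7943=-22.46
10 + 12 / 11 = 122 / 11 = 11.09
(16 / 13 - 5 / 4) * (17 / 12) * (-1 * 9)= 51 / 208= 0.25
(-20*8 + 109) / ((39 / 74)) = -1258 / 13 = -96.77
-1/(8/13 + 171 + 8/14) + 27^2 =11422610/15669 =728.99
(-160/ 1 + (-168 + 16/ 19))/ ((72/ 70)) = -18130/ 57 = -318.07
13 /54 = 0.24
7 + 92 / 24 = 65 / 6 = 10.83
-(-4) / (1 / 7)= 28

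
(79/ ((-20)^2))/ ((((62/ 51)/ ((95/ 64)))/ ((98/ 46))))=3750999/ 7301120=0.51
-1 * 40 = -40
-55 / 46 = -1.20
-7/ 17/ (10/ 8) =-28/ 85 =-0.33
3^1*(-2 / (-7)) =6 / 7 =0.86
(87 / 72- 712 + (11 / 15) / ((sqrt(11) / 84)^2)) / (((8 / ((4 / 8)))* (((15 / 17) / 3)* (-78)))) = 0.65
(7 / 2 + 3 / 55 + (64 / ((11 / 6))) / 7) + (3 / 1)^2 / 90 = 3327 / 385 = 8.64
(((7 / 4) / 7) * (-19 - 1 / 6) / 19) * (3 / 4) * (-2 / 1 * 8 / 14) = 115 / 532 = 0.22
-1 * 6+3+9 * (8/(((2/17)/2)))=1221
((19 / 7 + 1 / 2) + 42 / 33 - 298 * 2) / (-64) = 91093 / 9856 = 9.24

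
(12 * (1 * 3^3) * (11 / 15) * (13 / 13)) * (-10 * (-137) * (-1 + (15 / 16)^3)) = -29336769 / 512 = -57298.38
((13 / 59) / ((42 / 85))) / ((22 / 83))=91715 / 54516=1.68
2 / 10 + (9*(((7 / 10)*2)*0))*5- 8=-39 / 5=-7.80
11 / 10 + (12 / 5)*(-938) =-2250.10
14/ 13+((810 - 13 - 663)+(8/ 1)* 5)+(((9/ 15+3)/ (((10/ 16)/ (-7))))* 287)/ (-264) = 782602/ 3575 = 218.91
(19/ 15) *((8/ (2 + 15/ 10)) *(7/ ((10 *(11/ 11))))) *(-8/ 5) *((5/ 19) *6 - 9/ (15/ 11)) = 10176/ 625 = 16.28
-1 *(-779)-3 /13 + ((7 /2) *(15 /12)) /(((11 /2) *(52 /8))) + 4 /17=3788115 /4862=779.13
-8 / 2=-4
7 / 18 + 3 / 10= 31 / 45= 0.69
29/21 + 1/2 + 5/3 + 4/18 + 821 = 103921/126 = 824.77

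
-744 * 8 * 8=-47616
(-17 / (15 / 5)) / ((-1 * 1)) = 17 / 3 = 5.67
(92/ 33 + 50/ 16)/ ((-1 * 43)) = -1561/ 11352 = -0.14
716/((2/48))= 17184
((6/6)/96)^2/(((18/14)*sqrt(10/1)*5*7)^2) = 1/186624000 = 0.00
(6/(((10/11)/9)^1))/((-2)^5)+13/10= -89/160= -0.56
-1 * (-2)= 2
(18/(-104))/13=-9/676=-0.01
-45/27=-5/3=-1.67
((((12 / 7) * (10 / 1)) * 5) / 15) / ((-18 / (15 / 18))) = -50 / 189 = -0.26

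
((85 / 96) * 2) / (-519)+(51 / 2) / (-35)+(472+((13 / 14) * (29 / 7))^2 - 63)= 126526024867 / 299068560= 423.07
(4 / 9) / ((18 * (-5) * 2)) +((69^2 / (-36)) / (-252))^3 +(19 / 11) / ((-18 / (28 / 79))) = 480875102377 / 4450116464640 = 0.11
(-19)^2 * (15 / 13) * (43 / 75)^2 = 667489 / 4875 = 136.92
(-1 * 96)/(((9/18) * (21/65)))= -4160/7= -594.29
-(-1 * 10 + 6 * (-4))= 34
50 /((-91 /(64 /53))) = -3200 /4823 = -0.66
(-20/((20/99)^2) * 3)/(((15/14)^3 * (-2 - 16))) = 41503/625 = 66.40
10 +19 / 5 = 69 / 5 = 13.80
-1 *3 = -3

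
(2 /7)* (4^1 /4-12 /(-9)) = 2 /3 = 0.67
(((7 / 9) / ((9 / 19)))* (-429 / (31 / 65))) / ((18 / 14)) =-8653645 / 7533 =-1148.76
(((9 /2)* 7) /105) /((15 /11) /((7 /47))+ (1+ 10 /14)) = 77 /2790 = 0.03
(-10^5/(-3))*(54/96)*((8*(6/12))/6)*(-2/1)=-25000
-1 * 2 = -2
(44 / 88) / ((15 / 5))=1 / 6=0.17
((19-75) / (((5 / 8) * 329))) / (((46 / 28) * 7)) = -128 / 5405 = -0.02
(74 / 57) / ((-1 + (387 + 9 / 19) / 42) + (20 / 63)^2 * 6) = 16317 / 110983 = 0.15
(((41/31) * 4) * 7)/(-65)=-1148/2015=-0.57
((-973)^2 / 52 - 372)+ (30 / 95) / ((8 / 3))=4405108 / 247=17834.45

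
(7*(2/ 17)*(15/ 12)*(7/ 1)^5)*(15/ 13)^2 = 132355125/ 5746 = 23034.31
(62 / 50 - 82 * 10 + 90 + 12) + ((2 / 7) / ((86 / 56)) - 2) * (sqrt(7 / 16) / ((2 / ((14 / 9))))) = -17919 / 25 - 91 * sqrt(7) / 258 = -717.69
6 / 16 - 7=-53 / 8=-6.62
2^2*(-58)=-232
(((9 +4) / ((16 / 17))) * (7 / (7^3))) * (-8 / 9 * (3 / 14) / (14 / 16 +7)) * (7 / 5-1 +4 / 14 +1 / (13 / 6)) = -1972 / 252105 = -0.01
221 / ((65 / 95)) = 323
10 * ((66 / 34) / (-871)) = -0.02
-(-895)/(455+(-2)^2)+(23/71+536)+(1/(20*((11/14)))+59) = 2141329393/3584790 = 597.34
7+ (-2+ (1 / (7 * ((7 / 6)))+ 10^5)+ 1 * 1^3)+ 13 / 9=44103337 / 441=100007.57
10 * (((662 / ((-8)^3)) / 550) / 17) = -331 / 239360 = -0.00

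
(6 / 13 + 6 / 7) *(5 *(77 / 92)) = 1650 / 299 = 5.52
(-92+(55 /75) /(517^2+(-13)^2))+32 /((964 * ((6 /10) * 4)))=-29645935363 /322286890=-91.99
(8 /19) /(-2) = -4 /19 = -0.21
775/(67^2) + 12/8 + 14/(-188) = 337188/210983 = 1.60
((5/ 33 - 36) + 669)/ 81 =20894/ 2673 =7.82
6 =6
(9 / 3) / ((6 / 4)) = 2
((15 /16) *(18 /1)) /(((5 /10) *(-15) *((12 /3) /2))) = -9 /8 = -1.12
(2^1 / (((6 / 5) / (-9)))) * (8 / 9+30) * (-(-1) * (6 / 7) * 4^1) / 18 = -5560 / 63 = -88.25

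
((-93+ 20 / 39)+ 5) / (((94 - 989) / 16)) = 54592 / 34905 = 1.56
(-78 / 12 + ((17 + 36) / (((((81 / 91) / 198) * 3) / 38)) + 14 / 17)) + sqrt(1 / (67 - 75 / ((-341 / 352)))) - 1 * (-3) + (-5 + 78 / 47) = sqrt(1147) / 407 + 6442921139 / 43146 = 149328.44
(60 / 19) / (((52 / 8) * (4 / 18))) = 540 / 247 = 2.19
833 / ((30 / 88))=36652 / 15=2443.47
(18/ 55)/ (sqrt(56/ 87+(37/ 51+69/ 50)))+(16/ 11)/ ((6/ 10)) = 6 * sqrt(1363638)/ 35497+80/ 33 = 2.62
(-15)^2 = 225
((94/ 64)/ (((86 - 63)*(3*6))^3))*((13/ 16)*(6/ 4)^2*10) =3055/ 8073437184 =0.00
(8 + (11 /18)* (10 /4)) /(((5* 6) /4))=1.27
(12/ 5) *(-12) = -28.80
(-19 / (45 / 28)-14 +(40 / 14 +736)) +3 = 225551 / 315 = 716.03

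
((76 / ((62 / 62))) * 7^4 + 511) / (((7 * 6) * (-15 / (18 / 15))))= -26141 / 75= -348.55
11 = 11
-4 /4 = -1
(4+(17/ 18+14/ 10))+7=1201/ 90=13.34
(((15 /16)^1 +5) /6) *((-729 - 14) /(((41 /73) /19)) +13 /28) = -913729475 /36736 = -24872.86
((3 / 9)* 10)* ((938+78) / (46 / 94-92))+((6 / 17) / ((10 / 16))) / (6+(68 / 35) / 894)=-2795440147 / 75727707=-36.91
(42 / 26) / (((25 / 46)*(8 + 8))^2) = 11109 / 520000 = 0.02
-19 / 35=-0.54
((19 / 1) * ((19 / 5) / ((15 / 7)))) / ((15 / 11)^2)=305767 / 16875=18.12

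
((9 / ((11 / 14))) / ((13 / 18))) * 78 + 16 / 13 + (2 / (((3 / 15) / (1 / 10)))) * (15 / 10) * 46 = 186947 / 143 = 1307.32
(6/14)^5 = 243/16807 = 0.01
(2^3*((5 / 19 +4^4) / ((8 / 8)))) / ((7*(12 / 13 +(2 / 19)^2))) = 1202643 / 3836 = 313.51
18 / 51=6 / 17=0.35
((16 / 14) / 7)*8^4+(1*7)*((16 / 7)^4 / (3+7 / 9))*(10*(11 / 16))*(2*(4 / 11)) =921.62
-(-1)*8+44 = 52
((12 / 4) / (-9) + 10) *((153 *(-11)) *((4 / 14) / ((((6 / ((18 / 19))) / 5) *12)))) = -81345 / 266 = -305.81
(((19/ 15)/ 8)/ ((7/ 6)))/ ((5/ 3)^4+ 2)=1539/ 110180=0.01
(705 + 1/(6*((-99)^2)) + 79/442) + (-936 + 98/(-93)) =-46708891802/201439953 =-231.88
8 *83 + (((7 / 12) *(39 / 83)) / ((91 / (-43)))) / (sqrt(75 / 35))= 664 -43 *sqrt(105) / 4980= 663.91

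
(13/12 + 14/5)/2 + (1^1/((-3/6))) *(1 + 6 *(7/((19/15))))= -151333/2280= -66.37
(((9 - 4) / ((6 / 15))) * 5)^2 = 15625 / 4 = 3906.25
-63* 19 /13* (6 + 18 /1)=-28728 /13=-2209.85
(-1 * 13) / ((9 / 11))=-143 / 9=-15.89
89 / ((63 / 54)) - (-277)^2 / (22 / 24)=-83628.08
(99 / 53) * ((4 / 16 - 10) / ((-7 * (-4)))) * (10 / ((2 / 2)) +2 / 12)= -78507 / 11872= -6.61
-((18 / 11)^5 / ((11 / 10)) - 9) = -2951631 / 1771561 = -1.67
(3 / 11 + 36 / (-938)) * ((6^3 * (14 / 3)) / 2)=87048 / 737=118.11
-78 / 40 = -39 / 20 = -1.95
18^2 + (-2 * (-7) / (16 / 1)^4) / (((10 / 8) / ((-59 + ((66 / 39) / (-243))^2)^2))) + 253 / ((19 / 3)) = 5650539767143588698545 / 15500369397860425728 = 364.54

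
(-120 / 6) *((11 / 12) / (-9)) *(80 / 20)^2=880 / 27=32.59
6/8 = 3/4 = 0.75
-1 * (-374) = 374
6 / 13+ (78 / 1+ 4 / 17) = 17392 / 221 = 78.70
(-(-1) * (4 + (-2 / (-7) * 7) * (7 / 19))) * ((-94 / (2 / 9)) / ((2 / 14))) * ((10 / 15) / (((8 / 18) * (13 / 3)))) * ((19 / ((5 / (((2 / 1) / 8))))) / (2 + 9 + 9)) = -239841 / 1040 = -230.62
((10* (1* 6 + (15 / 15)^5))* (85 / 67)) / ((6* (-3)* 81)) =-2975 / 48843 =-0.06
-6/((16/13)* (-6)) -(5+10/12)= -241/48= -5.02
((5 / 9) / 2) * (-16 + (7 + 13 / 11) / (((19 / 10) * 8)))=-32315 / 7524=-4.29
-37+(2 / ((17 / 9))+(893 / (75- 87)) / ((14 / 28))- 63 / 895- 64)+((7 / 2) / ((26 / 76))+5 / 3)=-281202143 / 1186770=-236.95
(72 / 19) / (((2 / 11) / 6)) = 2376 / 19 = 125.05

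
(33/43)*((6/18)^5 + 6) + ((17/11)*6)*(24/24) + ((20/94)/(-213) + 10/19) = 34994110735/2429159139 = 14.41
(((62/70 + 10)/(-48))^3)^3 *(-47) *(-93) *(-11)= 413244403067888459804847/5416169448144896000000000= 0.08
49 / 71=0.69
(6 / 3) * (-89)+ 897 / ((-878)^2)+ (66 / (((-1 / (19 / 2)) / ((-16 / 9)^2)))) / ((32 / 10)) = -16594024765 / 20813868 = -797.26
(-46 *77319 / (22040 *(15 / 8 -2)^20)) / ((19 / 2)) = -1025141484869013215379456 / 52345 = -19584324861381473213.86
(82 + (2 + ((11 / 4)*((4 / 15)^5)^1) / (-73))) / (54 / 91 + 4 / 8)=847480212488 / 11031440625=76.82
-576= -576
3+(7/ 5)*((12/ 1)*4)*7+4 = 2387/ 5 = 477.40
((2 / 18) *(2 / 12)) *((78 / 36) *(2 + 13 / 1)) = 65 / 108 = 0.60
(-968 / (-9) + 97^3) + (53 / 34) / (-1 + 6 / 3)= 912782.11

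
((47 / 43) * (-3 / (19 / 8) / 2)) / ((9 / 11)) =-2068 / 2451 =-0.84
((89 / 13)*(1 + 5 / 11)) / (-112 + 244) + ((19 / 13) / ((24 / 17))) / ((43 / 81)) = 2.03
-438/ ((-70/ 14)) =87.60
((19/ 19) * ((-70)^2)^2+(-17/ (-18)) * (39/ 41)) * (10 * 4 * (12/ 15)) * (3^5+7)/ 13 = 23625840884000/ 1599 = 14775385168.23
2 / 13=0.15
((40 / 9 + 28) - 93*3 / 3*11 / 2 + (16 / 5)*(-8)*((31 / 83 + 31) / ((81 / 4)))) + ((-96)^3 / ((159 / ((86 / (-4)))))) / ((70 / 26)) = 365129188471 / 8314110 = 43916.81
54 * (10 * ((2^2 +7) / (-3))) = -1980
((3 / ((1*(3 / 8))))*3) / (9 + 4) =24 / 13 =1.85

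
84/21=4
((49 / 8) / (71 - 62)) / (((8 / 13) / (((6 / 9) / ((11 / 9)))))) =637 / 1056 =0.60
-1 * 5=-5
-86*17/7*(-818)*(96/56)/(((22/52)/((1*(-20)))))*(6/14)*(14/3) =-14925031680/539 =-27690225.75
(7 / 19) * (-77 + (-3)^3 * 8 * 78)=-118475 / 19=-6235.53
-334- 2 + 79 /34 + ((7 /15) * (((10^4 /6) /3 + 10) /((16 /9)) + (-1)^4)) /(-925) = -5675237 /17000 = -333.84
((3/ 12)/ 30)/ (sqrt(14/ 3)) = sqrt(42)/ 1680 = 0.00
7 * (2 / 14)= 1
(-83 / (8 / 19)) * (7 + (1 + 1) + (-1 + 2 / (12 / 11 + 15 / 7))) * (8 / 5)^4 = -20876288 / 1875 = -11134.02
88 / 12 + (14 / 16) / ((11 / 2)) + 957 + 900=246113 / 132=1864.49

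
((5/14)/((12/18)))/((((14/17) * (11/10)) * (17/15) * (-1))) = -1125/2156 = -0.52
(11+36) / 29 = 47 / 29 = 1.62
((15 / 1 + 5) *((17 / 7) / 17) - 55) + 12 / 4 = -344 / 7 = -49.14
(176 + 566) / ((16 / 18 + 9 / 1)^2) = 60102 / 7921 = 7.59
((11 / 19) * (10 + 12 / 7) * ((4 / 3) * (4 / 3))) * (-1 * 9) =-14432 / 133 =-108.51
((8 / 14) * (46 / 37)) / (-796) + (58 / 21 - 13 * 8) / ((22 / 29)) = -32425817 / 242979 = -133.45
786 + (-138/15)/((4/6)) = 3861/5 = 772.20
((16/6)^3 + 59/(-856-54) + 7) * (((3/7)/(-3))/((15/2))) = -636317/1289925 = -0.49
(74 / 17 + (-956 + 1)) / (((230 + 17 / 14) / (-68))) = 301672 / 1079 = 279.58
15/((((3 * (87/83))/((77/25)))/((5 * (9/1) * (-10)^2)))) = 66113.79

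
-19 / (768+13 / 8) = -0.02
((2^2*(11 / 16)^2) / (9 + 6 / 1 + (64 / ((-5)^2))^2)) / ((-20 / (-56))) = 105875 / 431072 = 0.25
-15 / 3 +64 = 59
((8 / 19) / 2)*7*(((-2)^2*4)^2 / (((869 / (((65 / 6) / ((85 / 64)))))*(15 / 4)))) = 11927552 / 12630915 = 0.94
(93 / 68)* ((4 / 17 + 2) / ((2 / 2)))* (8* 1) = 7068 / 289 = 24.46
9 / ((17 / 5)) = 45 / 17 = 2.65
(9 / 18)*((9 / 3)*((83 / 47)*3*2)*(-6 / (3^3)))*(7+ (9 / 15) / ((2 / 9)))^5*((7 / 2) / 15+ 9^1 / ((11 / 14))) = -2749073823813667 / 775500000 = -3544905.00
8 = 8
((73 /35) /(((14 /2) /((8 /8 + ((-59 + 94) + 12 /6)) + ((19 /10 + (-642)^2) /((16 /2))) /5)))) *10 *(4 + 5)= 2717916363 /9800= 277338.40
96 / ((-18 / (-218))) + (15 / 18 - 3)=2321 / 2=1160.50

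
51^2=2601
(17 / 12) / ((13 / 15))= 85 / 52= 1.63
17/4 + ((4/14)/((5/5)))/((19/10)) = 2341/532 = 4.40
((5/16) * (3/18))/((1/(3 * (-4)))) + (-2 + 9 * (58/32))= 219/16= 13.69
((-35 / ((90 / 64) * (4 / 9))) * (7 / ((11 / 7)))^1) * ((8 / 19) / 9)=-11.67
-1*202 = -202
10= 10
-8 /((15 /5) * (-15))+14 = 638 /45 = 14.18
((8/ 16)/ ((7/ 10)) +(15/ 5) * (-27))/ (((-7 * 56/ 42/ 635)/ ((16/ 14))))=2141220/ 343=6242.62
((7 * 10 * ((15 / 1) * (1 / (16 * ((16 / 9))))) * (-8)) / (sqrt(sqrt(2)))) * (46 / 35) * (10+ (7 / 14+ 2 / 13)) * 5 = -17385.63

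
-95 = -95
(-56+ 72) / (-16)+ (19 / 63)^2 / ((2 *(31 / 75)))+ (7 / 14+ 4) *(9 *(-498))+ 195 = -1638460325 / 82026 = -19974.89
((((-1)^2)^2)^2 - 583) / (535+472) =-582 / 1007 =-0.58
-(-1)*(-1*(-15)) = 15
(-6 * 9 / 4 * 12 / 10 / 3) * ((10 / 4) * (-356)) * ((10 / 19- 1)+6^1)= 26559.47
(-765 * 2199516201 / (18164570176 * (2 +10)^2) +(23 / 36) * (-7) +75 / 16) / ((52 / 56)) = -460982207539 / 1000119863808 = -0.46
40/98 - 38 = -1842/49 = -37.59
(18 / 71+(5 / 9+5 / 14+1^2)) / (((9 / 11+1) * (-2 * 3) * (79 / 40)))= -213169 / 2120202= -0.10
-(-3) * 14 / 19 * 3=126 / 19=6.63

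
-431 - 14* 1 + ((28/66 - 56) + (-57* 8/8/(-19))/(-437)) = -7218902/14421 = -500.58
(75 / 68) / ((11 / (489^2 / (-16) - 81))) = -18031275 / 11968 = -1506.62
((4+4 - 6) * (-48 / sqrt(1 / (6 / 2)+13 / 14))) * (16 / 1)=-1536 * sqrt(2226) / 53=-1367.34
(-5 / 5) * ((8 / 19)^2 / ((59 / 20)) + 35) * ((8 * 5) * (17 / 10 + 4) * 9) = -80648460 / 1121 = -71943.32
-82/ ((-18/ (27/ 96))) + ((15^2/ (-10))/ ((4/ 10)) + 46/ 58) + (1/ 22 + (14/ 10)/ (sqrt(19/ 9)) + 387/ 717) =-130745247/ 2439712 + 21 * sqrt(19)/ 95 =-52.63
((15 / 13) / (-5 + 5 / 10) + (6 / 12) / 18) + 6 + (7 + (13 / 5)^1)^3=52094681 / 58500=890.51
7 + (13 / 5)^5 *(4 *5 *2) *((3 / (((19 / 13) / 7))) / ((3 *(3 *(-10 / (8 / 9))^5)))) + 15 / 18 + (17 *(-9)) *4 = -7943912707929967 / 13147628906250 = -604.21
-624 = -624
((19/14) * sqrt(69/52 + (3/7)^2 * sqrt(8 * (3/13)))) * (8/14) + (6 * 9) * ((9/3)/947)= 162/947 + 19 * sqrt(936 * sqrt(78) + 43953)/4459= 1.14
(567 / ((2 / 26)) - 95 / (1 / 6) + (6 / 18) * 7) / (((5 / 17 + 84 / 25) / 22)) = 40960.18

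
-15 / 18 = -5 / 6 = -0.83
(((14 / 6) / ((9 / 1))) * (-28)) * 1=-196 / 27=-7.26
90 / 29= 3.10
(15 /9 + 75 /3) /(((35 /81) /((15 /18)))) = 360 /7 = 51.43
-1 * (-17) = 17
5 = 5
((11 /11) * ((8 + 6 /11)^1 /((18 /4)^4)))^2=2262016 /5208653241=0.00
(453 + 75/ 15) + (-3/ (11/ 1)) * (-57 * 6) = 6064/ 11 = 551.27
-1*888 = -888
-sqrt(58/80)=-sqrt(290)/20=-0.85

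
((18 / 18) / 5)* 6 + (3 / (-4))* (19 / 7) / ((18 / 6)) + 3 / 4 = 89 / 70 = 1.27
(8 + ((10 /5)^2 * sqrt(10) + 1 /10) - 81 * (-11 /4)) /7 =4 * sqrt(10) /7 + 4617 /140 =34.79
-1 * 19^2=-361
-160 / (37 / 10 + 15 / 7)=-11200 / 409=-27.38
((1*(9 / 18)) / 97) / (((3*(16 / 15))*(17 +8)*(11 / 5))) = 1 / 34144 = 0.00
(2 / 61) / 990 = 1 / 30195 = 0.00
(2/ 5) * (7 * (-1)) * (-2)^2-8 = -96/ 5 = -19.20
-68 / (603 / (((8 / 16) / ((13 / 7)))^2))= -833 / 101907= -0.01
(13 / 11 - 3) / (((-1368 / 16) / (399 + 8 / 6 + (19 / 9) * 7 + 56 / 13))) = 1962880 / 220077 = 8.92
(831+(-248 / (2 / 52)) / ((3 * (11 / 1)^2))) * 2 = 1626.47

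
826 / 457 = 1.81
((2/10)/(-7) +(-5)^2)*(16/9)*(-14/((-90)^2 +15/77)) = -0.08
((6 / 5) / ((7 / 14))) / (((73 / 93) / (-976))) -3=-1090311 / 365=-2987.15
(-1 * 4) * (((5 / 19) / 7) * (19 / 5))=-4 / 7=-0.57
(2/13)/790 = 1/5135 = 0.00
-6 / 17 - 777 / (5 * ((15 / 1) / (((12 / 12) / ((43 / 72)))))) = -323466 / 18275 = -17.70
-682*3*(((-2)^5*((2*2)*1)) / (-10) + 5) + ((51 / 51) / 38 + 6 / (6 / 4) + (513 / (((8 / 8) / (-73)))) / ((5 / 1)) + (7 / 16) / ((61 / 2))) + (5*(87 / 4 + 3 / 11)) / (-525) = -43904.77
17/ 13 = 1.31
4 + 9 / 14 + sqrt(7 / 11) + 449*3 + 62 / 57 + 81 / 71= sqrt(77) / 11 + 76707647 / 56658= 1354.67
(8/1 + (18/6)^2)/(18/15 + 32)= 85/166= 0.51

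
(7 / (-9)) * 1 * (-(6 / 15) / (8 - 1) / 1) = 2 / 45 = 0.04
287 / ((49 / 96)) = 562.29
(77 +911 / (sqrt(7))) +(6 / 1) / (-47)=3613 / 47 +911 * sqrt(7) / 7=421.20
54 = 54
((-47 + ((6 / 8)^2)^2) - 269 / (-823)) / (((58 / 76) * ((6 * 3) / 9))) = -185569371 / 6109952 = -30.37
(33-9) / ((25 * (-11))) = -24 / 275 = -0.09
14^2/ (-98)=-2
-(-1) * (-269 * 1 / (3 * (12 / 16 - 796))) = 1076 / 9543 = 0.11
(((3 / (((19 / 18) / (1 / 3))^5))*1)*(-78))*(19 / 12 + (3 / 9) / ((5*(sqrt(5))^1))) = -151632 / 130321 - 606528*sqrt(5) / 61902475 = -1.19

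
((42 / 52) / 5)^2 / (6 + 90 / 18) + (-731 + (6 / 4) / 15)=-135873869 / 185900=-730.90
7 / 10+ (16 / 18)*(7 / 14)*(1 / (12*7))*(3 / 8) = 0.70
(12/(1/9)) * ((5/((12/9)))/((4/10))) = 1012.50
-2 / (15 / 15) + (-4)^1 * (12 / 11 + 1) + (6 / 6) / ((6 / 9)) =-8.86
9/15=3/5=0.60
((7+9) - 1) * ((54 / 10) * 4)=324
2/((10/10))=2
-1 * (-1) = 1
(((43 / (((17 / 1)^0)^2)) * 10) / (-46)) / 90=-43 / 414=-0.10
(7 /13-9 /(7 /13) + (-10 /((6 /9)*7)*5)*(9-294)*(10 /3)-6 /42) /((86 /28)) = 1849530 /559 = 3308.64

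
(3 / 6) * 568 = 284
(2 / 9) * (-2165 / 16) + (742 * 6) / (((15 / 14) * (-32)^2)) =-149827 / 5760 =-26.01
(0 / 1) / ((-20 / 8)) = 0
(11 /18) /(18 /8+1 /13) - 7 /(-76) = 2669 /7524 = 0.35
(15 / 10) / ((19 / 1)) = 3 / 38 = 0.08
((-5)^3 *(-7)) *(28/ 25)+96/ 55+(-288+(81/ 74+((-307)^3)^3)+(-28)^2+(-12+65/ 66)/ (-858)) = -253774704699399795149453938219/ 10476180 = -24223973308916016634828.15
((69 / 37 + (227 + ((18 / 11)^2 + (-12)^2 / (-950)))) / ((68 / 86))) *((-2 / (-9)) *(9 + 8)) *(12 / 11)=84636084032 / 70176975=1206.04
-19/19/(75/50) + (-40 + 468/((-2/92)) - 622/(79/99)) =-5296508/237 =-22348.14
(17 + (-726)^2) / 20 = 527093 / 20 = 26354.65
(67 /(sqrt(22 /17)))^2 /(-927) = -76313 /20394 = -3.74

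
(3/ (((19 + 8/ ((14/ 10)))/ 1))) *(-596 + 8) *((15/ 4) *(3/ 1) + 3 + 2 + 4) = -250047/ 173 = -1445.36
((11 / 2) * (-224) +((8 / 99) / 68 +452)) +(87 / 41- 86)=-863.88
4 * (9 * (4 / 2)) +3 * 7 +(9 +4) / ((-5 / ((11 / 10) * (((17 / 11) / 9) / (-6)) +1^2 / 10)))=92.82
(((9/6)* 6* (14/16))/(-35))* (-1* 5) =9/8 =1.12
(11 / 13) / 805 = 11 / 10465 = 0.00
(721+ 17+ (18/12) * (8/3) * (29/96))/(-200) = -17741/4800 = -3.70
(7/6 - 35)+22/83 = -16717/498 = -33.57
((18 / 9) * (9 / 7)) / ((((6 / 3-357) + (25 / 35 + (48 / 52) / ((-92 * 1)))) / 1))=-5382 / 741541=-0.01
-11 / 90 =-0.12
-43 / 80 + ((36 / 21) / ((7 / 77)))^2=1391813 / 3920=355.05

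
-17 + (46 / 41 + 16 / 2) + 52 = 1809 / 41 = 44.12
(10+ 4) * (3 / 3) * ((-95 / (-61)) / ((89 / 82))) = 109060 / 5429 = 20.09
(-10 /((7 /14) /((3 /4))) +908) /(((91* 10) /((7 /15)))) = 893 /1950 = 0.46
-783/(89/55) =-43065/89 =-483.88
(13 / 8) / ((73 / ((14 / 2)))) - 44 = -25605 / 584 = -43.84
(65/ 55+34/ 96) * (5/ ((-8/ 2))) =-4055/ 2112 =-1.92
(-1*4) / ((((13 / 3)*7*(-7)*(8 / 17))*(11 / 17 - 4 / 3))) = -2601 / 44590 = -0.06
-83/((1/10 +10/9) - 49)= 7470/4301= 1.74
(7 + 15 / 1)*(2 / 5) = 44 / 5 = 8.80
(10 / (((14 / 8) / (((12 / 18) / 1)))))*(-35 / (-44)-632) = -555460 / 231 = -2404.59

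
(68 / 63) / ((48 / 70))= 1.57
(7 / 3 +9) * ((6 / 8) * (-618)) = -5253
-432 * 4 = -1728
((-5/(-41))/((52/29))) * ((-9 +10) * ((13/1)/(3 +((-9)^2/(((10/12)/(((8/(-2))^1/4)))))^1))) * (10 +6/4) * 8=-16675/19311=-0.86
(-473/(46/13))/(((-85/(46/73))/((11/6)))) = 67639/37230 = 1.82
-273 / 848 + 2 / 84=-5309 / 17808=-0.30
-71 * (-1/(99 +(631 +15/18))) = 426/4385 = 0.10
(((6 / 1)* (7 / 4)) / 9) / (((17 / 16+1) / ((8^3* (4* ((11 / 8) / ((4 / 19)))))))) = 68096 / 9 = 7566.22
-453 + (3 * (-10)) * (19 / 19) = -483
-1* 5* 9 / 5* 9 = -81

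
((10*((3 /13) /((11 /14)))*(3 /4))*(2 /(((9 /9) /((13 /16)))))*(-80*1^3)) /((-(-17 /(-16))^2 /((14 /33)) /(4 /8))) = 1881600 /34969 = 53.81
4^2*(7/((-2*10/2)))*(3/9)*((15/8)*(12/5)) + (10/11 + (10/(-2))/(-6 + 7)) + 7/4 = -4211/220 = -19.14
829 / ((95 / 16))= 13264 / 95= 139.62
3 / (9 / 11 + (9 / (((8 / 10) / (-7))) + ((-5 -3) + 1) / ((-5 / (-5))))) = -132 / 3737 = -0.04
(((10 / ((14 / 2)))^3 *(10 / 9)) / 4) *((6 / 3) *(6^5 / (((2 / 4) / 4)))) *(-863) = -29825280000 / 343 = -86954169.10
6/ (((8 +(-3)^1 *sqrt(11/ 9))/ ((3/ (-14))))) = -72/ 371 - 9 *sqrt(11)/ 371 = -0.27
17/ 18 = 0.94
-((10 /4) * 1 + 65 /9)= -9.72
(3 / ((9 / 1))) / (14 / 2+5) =1 / 36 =0.03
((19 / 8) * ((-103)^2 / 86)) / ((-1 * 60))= -201571 / 41280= -4.88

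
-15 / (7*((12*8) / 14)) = -5 / 16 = -0.31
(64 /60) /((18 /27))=8 /5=1.60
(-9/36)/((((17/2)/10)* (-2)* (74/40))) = 50/629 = 0.08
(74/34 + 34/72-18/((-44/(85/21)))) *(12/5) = 202847/19635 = 10.33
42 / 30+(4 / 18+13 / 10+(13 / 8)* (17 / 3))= 4367 / 360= 12.13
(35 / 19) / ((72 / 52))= 455 / 342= 1.33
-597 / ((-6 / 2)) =199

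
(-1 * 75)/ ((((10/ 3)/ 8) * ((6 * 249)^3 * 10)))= -1/ 185258988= -0.00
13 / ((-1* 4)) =-13 / 4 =-3.25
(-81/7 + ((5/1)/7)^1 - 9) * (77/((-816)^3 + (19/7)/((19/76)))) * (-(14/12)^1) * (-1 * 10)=374605/11410108188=0.00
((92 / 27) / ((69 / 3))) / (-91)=-4 / 2457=-0.00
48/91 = 0.53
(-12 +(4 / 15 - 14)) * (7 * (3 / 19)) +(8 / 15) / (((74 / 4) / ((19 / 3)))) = -178798 / 6327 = -28.26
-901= -901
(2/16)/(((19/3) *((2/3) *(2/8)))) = 0.12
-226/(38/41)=-4633/19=-243.84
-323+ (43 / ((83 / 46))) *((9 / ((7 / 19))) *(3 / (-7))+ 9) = -1456057 / 4067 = -358.02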